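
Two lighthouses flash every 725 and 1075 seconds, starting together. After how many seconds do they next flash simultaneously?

gcd first: 1075 = 1·725 + 350; 725 = 2·350 + 25; 350 = 14·25 + 0 → gcd = 25
lcm = 725·1075/gcd = 779375/25 = 31175

31175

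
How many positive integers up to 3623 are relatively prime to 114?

1145

114 = 2·3·19. Inclusion–exclusion on these primes:
3623 − ⌊3623/2⌋ − ⌊3623/3⌋ − ⌊3623/19⌋ + ⌊3623/6⌋ + ⌊3623/38⌋ + ⌊3623/57⌋ − ⌊3623/114⌋ = 1145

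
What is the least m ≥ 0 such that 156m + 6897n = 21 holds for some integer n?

1017

gcd(156, 6897) = 3 (Euclid: 6897 = 44·156 + 33; 156 = 4·33 + 24; 33 = 1·24 + 9; 24 = 2·9 + 6; 9 = 1·6 + 3; 6 = 2·3 + 0), and 3 | 21.
Extended Euclid: 156·(-840) + 6897·(19) = 3. Scale by 7: m₀ = -5880.
General solution m = m₀ + 2299t; reducing mod 2299 gives m = 1017 (and n = -23).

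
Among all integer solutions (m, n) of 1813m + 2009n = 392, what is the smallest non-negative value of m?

Reduce mod 2009: 1813m ≡ 392 (mod 2009). With g = gcd(1813, 2009) = 49 dividing 392, divide through: 37m ≡ 8 (mod 41).
Since gcd(37, 41) = 1, m ≡ 8·(37)⁻¹ ≡ 39 (mod 41). Smallest non-negative: 39.

39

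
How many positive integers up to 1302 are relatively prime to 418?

561

Prime factors of 418: 2, 11, 19. Count integers ≤ 1302 divisible by none of them.
By inclusion–exclusion: 1302 − ⌊1302/2⌋ − ⌊1302/11⌋ − ⌊1302/19⌋ + ⌊1302/22⌋ + ⌊1302/38⌋ + ⌊1302/209⌋ − ⌊1302/418⌋ = 561.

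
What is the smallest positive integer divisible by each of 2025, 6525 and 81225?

21199725

2025 = 3⁴ · 5²; 6525 = 3² · 5² · 29; 81225 = 3² · 5² · 19²
lcm takes max exponent of each prime: 3⁴ · 5² · 19² · 29 = 21199725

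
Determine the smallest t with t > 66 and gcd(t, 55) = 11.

77

gcd(t, 55) = 11 forces 11 | t; write t = 11s. Then gcd(11s, 11·5) = 11·gcd(s, 5), so need gcd(s, 5) = 1.
11s > 66 gives s ≥ 7. The least s ≥ 7 coprime to 5 is 7, so t = 11·7 = 77.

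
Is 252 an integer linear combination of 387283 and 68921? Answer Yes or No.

By Bézout, 387283s + 68921t = 252 has integer solutions iff gcd(387283, 68921) | 252.
Euclid: 387283 = 5·68921 + 42678; 68921 = 1·42678 + 26243; 42678 = 1·26243 + 16435; 26243 = 1·16435 + 9808; 16435 = 1·9808 + 6627; 9808 = 1·6627 + 3181; 6627 = 2·3181 + 265; 3181 = 12·265 + 1; 265 = 265·1 + 0. gcd = 1; 252 mod 1 = 0. Yes.

Yes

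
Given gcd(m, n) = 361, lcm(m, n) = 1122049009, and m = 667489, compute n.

606841

Using mn = gcd(m,n)·lcm(m,n) = 361·1122049009 = 405059692249, we get n = 405059692249/667489 = 606841.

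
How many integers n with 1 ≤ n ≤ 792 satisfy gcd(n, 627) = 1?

454

627 = 3·11·19. Inclusion–exclusion on these primes:
792 − ⌊792/3⌋ − ⌊792/11⌋ − ⌊792/19⌋ + ⌊792/33⌋ + ⌊792/57⌋ + ⌊792/209⌋ − ⌊792/627⌋ = 454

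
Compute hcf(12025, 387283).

13

12025 = 5² · 13 · 37
387283 = 13 · 31³
Common: 13 = 13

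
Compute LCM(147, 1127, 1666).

114954

147 = 3 · 7²; 1127 = 7² · 23; 1666 = 2 · 7² · 17
lcm takes max exponent of each prime: 2 · 3 · 7² · 17 · 23 = 114954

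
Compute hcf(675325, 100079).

119

Euclid: 675325 = 6·100079 + 74851; 100079 = 1·74851 + 25228; 74851 = 2·25228 + 24395; 25228 = 1·24395 + 833; 24395 = 29·833 + 238; 833 = 3·238 + 119; 238 = 2·119 + 0. Last nonzero remainder: 119.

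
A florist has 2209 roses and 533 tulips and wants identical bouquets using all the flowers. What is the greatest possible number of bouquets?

1

2209 = 47²
533 = 13 · 41
Common: 1 = 1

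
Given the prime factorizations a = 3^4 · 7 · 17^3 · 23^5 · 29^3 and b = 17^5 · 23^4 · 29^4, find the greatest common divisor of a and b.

33531432078037

min exponent per shared prime: 17^3 · 23^4 · 29^3 = 33531432078037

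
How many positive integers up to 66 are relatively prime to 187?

57

187 = 11·17. Inclusion–exclusion on these primes:
66 − ⌊66/11⌋ − ⌊66/17⌋ + ⌊66/187⌋ = 57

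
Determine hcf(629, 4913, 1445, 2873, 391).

gcd(629, 4913): 4913 = 7·629 + 510; 629 = 1·510 + 119; 510 = 4·119 + 34; 119 = 3·34 + 17; 34 = 2·17 + 0 → 17
gcd(17, 1445): 1445 = 85·17 + 0 → 17
gcd(17, 2873): 2873 = 169·17 + 0 → 17
gcd(17, 391): 391 = 23·17 + 0 → 17

17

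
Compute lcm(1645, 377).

620165

1645 = 5 · 7 · 47; 377 = 13 · 29
max exponents: 5 · 7 · 13 · 29 · 47 = 620165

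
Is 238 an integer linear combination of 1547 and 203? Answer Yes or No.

Yes

gcd(1547, 203): 1547 = 7·203 + 126; 203 = 1·126 + 77; 126 = 1·77 + 49; 77 = 1·49 + 28; 49 = 1·28 + 21; 28 = 1·21 + 7; 21 = 3·7 + 0 → 7
7 divides 238, so a solution exists.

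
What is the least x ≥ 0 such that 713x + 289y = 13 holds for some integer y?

Euclid: 713 = 2·289 + 135; 289 = 2·135 + 19; 135 = 7·19 + 2; 19 = 9·2 + 1; 2 = 2·1 + 0 → gcd = 1; 13 = 1·13.
Back-substitution yields 713·(-137) + 289·(338) = 1, so one solution is x = -137·13 = -1781, y = 338·13 = 4394.
Solutions in x differ by 289/1 = 289; the one in [0, 289) is -1781 mod 289 = 242.

242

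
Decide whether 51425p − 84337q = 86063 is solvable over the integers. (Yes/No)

No

gcd(51425, 84337): 84337 = 1·51425 + 32912; 51425 = 1·32912 + 18513; 32912 = 1·18513 + 14399; 18513 = 1·14399 + 4114; 14399 = 3·4114 + 2057; 4114 = 2·2057 + 0 → 2057
2057 does not divide 86063, so a solution does not exist.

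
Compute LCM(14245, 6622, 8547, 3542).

84529830

lcm(14245, 6622) = 14245·6622/gcd = 94330390/77 = 1225070
lcm(1225070, 8547) = 1225070·8547/gcd = 10470673290/2849 = 3675210
lcm(3675210, 3542) = 3675210·3542/gcd = 13017593820/154 = 84529830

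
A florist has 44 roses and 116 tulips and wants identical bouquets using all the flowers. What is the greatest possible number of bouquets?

Euclid: 116 = 2·44 + 28; 44 = 1·28 + 16; 28 = 1·16 + 12; 16 = 1·12 + 4; 12 = 3·4 + 0. Last nonzero remainder: 4.

4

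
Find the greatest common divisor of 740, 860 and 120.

gcd(740, 860): 860 = 1·740 + 120; 740 = 6·120 + 20; 120 = 6·20 + 0 → 20
gcd(20, 120): 120 = 6·20 + 0 → 20

20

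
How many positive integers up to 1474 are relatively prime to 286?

618

286 = 2·11·13. Inclusion–exclusion on these primes:
1474 − ⌊1474/2⌋ − ⌊1474/11⌋ − ⌊1474/13⌋ + ⌊1474/22⌋ + ⌊1474/26⌋ + ⌊1474/143⌋ − ⌊1474/286⌋ = 618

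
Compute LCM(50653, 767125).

38857182625

50653 = 37³; 767125 = 5³ · 17 · 19²
max exponents: 5³ · 17 · 19² · 37³ = 38857182625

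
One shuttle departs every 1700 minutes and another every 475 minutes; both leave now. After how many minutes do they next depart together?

gcd first: 1700 = 3·475 + 275; 475 = 1·275 + 200; 275 = 1·200 + 75; 200 = 2·75 + 50; 75 = 1·50 + 25; 50 = 2·25 + 0 → gcd = 25
lcm = 1700·475/gcd = 807500/25 = 32300

32300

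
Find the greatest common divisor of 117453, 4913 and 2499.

117453 = 3 · 7² · 17 · 47; 4913 = 17³; 2499 = 3 · 7² · 17
gcd takes min exponent of each prime: 17 = 17

17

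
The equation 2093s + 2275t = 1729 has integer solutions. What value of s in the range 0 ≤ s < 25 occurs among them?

3

gcd(2093, 2275) = 91 (Euclid: 2275 = 1·2093 + 182; 2093 = 11·182 + 91; 182 = 2·91 + 0), and 91 | 1729.
Extended Euclid: 2093·(12) + 2275·(-11) = 91. Scale by 19: s₀ = 228.
General solution s = s₀ + 25k; reducing mod 25 gives s = 3 (and t = -2).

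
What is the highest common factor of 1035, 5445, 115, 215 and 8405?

gcd(1035, 5445): 5445 = 5·1035 + 270; 1035 = 3·270 + 225; 270 = 1·225 + 45; 225 = 5·45 + 0 → 45
gcd(45, 115): 115 = 2·45 + 25; 45 = 1·25 + 20; 25 = 1·20 + 5; 20 = 4·5 + 0 → 5
gcd(5, 215): 215 = 43·5 + 0 → 5
gcd(5, 8405): 8405 = 1681·5 + 0 → 5

5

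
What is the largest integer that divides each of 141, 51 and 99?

3

gcd(141, 51): 141 = 2·51 + 39; 51 = 1·39 + 12; 39 = 3·12 + 3; 12 = 4·3 + 0 → 3
gcd(3, 99): 99 = 33·3 + 0 → 3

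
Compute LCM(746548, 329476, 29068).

446865359544604

746548 = 2² · 11 · 19² · 47; 329476 = 2² · 7² · 41²; 29068 = 2² · 13² · 43
lcm takes max exponent of each prime: 2² · 7² · 11 · 13² · 19² · 41² · 43 · 47 = 446865359544604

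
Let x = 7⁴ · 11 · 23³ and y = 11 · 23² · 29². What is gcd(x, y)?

5819

min exponent per shared prime: 11 · 23² = 5819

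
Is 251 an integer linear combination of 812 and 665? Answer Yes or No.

gcd(812, 665): 812 = 1·665 + 147; 665 = 4·147 + 77; 147 = 1·77 + 70; 77 = 1·70 + 7; 70 = 10·7 + 0 → 7
7 does not divide 251, so a solution does not exist.

No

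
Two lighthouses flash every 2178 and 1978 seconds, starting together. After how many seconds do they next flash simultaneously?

2154042

gcd first: 2178 = 1·1978 + 200; 1978 = 9·200 + 178; 200 = 1·178 + 22; 178 = 8·22 + 2; 22 = 11·2 + 0 → gcd = 2
lcm = 2178·1978/gcd = 4308084/2 = 2154042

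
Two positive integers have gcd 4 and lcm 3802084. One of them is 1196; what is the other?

Using ab = gcd(a,b)·lcm(a,b) = 4·3802084 = 15208336, we get b = 15208336/1196 = 12716.

12716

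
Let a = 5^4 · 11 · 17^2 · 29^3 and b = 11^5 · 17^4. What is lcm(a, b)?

max exponent per prime: 5^4 · 11^5 · 17^4 · 29^3 = 205037417116324375

205037417116324375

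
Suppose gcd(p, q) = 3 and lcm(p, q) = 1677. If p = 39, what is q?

129

Using pq = gcd(p,q)·lcm(p,q) = 3·1677 = 5031, we get q = 5031/39 = 129.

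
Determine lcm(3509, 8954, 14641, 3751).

974007166

lcm(3509, 8954) = 3509·8954/gcd = 31419586/121 = 259666
lcm(259666, 14641) = 259666·14641/gcd = 3801769906/121 = 31419586
lcm(31419586, 3751) = 31419586·3751/gcd = 117854867086/121 = 974007166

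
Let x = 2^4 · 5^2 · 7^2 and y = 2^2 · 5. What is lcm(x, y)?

max exponent per prime: 2^4 · 5^2 · 7^2 = 19600

19600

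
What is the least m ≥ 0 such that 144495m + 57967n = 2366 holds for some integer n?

63

gcd(144495, 57967) = 169 (Euclid: 144495 = 2·57967 + 28561; 57967 = 2·28561 + 845; 28561 = 33·845 + 676; 845 = 1·676 + 169; 676 = 4·169 + 0), and 169 | 2366.
Extended Euclid: 144495·(-69) + 57967·(172) = 169. Scale by 14: m₀ = -966.
General solution m = m₀ + 343t; reducing mod 343 gives m = 63 (and n = -157).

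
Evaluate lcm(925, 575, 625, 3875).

16488125

lcm(925, 575) = 925·575/gcd = 531875/25 = 21275
lcm(21275, 625) = 21275·625/gcd = 13296875/25 = 531875
lcm(531875, 3875) = 531875·3875/gcd = 2061015625/125 = 16488125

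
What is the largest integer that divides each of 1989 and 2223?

1989 = 3² · 13 · 17
2223 = 3² · 13 · 19
Common: 3² · 13 = 117

117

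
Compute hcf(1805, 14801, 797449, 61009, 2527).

361

1805 = 5 · 19²; 14801 = 19² · 41; 797449 = 19² · 47²; 61009 = 13² · 19²; 2527 = 7 · 19²
gcd takes min exponent of each prime: 19² = 361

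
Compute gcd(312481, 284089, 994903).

169

gcd(312481, 284089): 312481 = 1·284089 + 28392; 284089 = 10·28392 + 169; 28392 = 168·169 + 0 → 169
gcd(169, 994903): 994903 = 5887·169 + 0 → 169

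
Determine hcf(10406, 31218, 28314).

242

gcd(10406, 31218): 31218 = 3·10406 + 0 → 10406
gcd(10406, 28314): 28314 = 2·10406 + 7502; 10406 = 1·7502 + 2904; 7502 = 2·2904 + 1694; 2904 = 1·1694 + 1210; 1694 = 1·1210 + 484; 1210 = 2·484 + 242; 484 = 2·242 + 0 → 242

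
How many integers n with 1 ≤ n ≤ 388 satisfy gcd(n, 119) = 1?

119 = 7·17. Inclusion–exclusion on these primes:
388 − ⌊388/7⌋ − ⌊388/17⌋ + ⌊388/119⌋ = 314

314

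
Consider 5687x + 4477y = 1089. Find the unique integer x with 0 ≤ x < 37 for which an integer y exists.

Reduce mod 4477: 5687x ≡ 1089 (mod 4477). With g = gcd(5687, 4477) = 121 dividing 1089, divide through: 47x ≡ 9 (mod 37).
Since gcd(47, 37) = 1, x ≡ 9·(47)⁻¹ ≡ 12 (mod 37). Smallest non-negative: 12.

12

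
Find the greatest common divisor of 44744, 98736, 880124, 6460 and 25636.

gcd(44744, 98736): 98736 = 2·44744 + 9248; 44744 = 4·9248 + 7752; 9248 = 1·7752 + 1496; 7752 = 5·1496 + 272; 1496 = 5·272 + 136; 272 = 2·136 + 0 → 136
gcd(136, 880124): 880124 = 6471·136 + 68; 136 = 2·68 + 0 → 68
gcd(68, 6460): 6460 = 95·68 + 0 → 68
gcd(68, 25636): 25636 = 377·68 + 0 → 68

68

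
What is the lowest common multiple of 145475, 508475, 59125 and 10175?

49761905875

145475 = 5² · 11 · 23²; 508475 = 5² · 11 · 43²; 59125 = 5³ · 11 · 43; 10175 = 5² · 11 · 37
lcm takes max exponent of each prime: 5³ · 11 · 23² · 37 · 43² = 49761905875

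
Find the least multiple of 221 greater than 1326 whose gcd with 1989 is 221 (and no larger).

Multiples of 221 above 1326: 221·7, 221·8, … . Need the cofactor coprime to 1989/221 = 9.
Checking s = 7, 8, … the first with gcd(s, 9) = 1 is s = 7, giving 1547.

1547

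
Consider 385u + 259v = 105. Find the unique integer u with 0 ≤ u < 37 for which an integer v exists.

7

Reduce mod 259: 385u ≡ 105 (mod 259). With g = gcd(385, 259) = 7 dividing 105, divide through: 55u ≡ 15 (mod 37).
Since gcd(55, 37) = 1, u ≡ 15·(55)⁻¹ ≡ 7 (mod 37). Smallest non-negative: 7.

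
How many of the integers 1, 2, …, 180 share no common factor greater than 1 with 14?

77

14 = 2·7. Inclusion–exclusion on these primes:
180 − ⌊180/2⌋ − ⌊180/7⌋ + ⌊180/14⌋ = 77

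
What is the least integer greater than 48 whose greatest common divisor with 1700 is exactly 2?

54

1700 = 2·850. Any a with gcd(a, 1700) = 2 is a multiple of 2, say 2s, with s coprime to 850.
Need s > 48/2, so s ≥ 25. First s ≥ 25 with gcd(s, 850) = 1 is s = 27. Thus a = 2·27 = 54.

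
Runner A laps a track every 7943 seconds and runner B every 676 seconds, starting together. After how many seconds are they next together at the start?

7943 = 13² · 47; 676 = 2² · 13²
max exponents: 2² · 13² · 47 = 31772

31772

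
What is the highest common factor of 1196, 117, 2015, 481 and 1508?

1196 = 2² · 13 · 23; 117 = 3² · 13; 2015 = 5 · 13 · 31; 481 = 13 · 37; 1508 = 2² · 13 · 29
gcd takes min exponent of each prime: 13 = 13

13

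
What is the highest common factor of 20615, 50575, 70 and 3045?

gcd(20615, 50575): 50575 = 2·20615 + 9345; 20615 = 2·9345 + 1925; 9345 = 4·1925 + 1645; 1925 = 1·1645 + 280; 1645 = 5·280 + 245; 280 = 1·245 + 35; 245 = 7·35 + 0 → 35
gcd(35, 70): 70 = 2·35 + 0 → 35
gcd(35, 3045): 3045 = 87·35 + 0 → 35

35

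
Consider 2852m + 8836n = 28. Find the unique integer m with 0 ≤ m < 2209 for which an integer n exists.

1546

Euclid: 8836 = 3·2852 + 280; 2852 = 10·280 + 52; 280 = 5·52 + 20; 52 = 2·20 + 12; 20 = 1·12 + 8; 12 = 1·8 + 4; 8 = 2·4 + 0 → gcd = 4; 28 = 4·7.
Back-substitution yields 2852·(852) + 8836·(-275) = 4, so one solution is m = 852·7 = 5964, n = -275·7 = -1925.
Solutions in m differ by 8836/4 = 2209; the one in [0, 2209) is 5964 mod 2209 = 1546.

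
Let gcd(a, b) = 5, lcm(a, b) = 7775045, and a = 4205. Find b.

9245

Using ab = gcd(a,b)·lcm(a,b) = 5·7775045 = 38875225, we get b = 38875225/4205 = 9245.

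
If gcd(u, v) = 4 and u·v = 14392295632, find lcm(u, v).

3598073908

For any two positive integers, gcd × lcm equals their product. Hence lcm = 14392295632 / 4 = 3598073908.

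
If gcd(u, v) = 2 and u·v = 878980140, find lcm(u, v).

For any two positive integers, gcd × lcm equals their product. Hence lcm = 878980140 / 2 = 439490070.

439490070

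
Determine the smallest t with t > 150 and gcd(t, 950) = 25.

Multiples of 25 above 150: 25·7, 25·8, … . Need the cofactor coprime to 950/25 = 38.
Checking s = 7, 8, … the first with gcd(s, 38) = 1 is s = 7, giving 175.

175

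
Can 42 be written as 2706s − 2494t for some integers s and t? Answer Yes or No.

Yes

gcd(2706, 2494): 2706 = 1·2494 + 212; 2494 = 11·212 + 162; 212 = 1·162 + 50; 162 = 3·50 + 12; 50 = 4·12 + 2; 12 = 6·2 + 0 → 2
2 divides 42, so a solution exists.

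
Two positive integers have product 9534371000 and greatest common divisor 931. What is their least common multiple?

gcd·lcm = product, so lcm = 9534371000/931 = 10241000.

10241000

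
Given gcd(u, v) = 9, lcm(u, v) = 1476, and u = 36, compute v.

369

u·v = gcd·lcm = 9·1476 = 13284, so v = 13284/36 = 369.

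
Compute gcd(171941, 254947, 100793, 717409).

5929

gcd(171941, 254947): 254947 = 1·171941 + 83006; 171941 = 2·83006 + 5929; 83006 = 14·5929 + 0 → 5929
gcd(5929, 100793): 100793 = 17·5929 + 0 → 5929
gcd(5929, 717409): 717409 = 121·5929 + 0 → 5929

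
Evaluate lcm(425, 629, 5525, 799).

425 = 5² · 17; 629 = 17 · 37; 5525 = 5² · 13 · 17; 799 = 17 · 47
lcm takes max exponent of each prime: 5² · 13 · 17 · 37 · 47 = 9607975

9607975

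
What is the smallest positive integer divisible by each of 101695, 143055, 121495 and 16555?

lcm(101695, 143055) = 101695·143055/gcd = 14547978225/55 = 264508695
lcm(264508695, 121495) = 264508695·121495/gcd = 32136483899025/55 = 584299707255
lcm(584299707255, 16555) = 584299707255·16555/gcd = 9673081653606525/2365 = 4090097950785

4090097950785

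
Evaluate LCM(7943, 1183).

7943 = 13² · 47; 1183 = 7 · 13²
max exponents: 7 · 13² · 47 = 55601

55601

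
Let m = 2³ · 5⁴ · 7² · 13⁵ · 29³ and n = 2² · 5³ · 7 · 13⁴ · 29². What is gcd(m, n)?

84069303500

min exponent per shared prime: 2² · 5³ · 7 · 13⁴ · 29² = 84069303500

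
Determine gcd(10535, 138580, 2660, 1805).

gcd(10535, 138580): 138580 = 13·10535 + 1625; 10535 = 6·1625 + 785; 1625 = 2·785 + 55; 785 = 14·55 + 15; 55 = 3·15 + 10; 15 = 1·10 + 5; 10 = 2·5 + 0 → 5
gcd(5, 2660): 2660 = 532·5 + 0 → 5
gcd(5, 1805): 1805 = 361·5 + 0 → 5

5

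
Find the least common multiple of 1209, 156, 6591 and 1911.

40046916

1209 = 3 · 13 · 31; 156 = 2² · 3 · 13; 6591 = 3 · 13³; 1911 = 3 · 7² · 13
lcm takes max exponent of each prime: 2² · 3 · 7² · 13³ · 31 = 40046916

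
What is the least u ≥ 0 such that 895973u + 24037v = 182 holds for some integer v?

1041

gcd(895973, 24037) = 13 (Euclid: 895973 = 37·24037 + 6604; 24037 = 3·6604 + 4225; 6604 = 1·4225 + 2379; 4225 = 1·2379 + 1846; 2379 = 1·1846 + 533; 1846 = 3·533 + 247; 533 = 2·247 + 39; 247 = 6·39 + 13; 39 = 3·13 + 0), and 13 | 182.
Extended Euclid: 895973·(-586) + 24037·(21843) = 13. Scale by 14: u₀ = -8204.
General solution u = u₀ + 1849t; reducing mod 1849 gives u = 1041 (and v = -38803).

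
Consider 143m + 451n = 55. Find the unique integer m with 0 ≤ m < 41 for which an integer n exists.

13

Euclid: 451 = 3·143 + 22; 143 = 6·22 + 11; 22 = 2·11 + 0 → gcd = 11; 55 = 11·5.
Back-substitution yields 143·(19) + 451·(-6) = 11, so one solution is m = 19·5 = 95, n = -6·5 = -30.
Solutions in m differ by 451/11 = 41; the one in [0, 41) is 95 mod 41 = 13.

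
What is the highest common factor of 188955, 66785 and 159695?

188955 = 3² · 5 · 13 · 17 · 19; 66785 = 5 · 19² · 37; 159695 = 5 · 19 · 41²
gcd takes min exponent of each prime: 5 · 19 = 95

95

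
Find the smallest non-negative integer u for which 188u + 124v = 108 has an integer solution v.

23

Reduce mod 124: 188u ≡ 108 (mod 124). With g = gcd(188, 124) = 4 dividing 108, divide through: 47u ≡ 27 (mod 31).
Since gcd(47, 31) = 1, u ≡ 27·(47)⁻¹ ≡ 23 (mod 31). Smallest non-negative: 23.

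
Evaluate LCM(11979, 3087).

4108797

11979 = 3² · 11³; 3087 = 3² · 7³
max exponents: 3² · 7³ · 11³ = 4108797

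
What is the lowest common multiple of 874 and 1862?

42826

gcd first: 1862 = 2·874 + 114; 874 = 7·114 + 76; 114 = 1·76 + 38; 76 = 2·38 + 0 → gcd = 38
lcm = 874·1862/gcd = 1627388/38 = 42826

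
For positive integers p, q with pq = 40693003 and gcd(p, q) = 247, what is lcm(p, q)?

164749

Since gcd(p,q)·lcm(p,q) = pq, lcm = 40693003/247 = 164749.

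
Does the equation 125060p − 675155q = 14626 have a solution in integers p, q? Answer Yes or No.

gcd(125060, 675155): 675155 = 5·125060 + 49855; 125060 = 2·49855 + 25350; 49855 = 1·25350 + 24505; 25350 = 1·24505 + 845; 24505 = 29·845 + 0 → 845
845 does not divide 14626, so a solution does not exist.

No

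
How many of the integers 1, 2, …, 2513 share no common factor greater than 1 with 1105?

1747

Prime factors of 1105: 5, 13, 17. Count integers ≤ 2513 divisible by none of them.
By inclusion–exclusion: 2513 − ⌊2513/5⌋ − ⌊2513/13⌋ − ⌊2513/17⌋ + ⌊2513/65⌋ + ⌊2513/85⌋ + ⌊2513/221⌋ − ⌊2513/1105⌋ = 1747.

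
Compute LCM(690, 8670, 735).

690 = 2 · 3 · 5 · 23; 8670 = 2 · 3 · 5 · 17²; 735 = 3 · 5 · 7²
lcm takes max exponent of each prime: 2 · 3 · 5 · 7² · 17² · 23 = 9771090

9771090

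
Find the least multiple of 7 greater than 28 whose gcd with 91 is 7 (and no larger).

35

Multiples of 7 above 28: 7·5, 7·6, … . Need the cofactor coprime to 91/7 = 13.
Checking s = 5, 6, … the first with gcd(s, 13) = 1 is s = 5, giving 35.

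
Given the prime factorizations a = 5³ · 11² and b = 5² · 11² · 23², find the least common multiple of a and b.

max exponent per prime: 5³ · 11² · 23² = 8001125

8001125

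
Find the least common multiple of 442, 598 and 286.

111826

442 = 2 · 13 · 17; 598 = 2 · 13 · 23; 286 = 2 · 11 · 13
lcm takes max exponent of each prime: 2 · 11 · 13 · 17 · 23 = 111826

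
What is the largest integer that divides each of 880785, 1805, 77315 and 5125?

5

880785 = 3² · 5 · 23² · 37; 1805 = 5 · 19²; 77315 = 5 · 7 · 47²; 5125 = 5³ · 41
gcd takes min exponent of each prime: 5 = 5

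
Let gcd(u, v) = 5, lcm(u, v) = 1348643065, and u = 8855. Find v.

Using uv = gcd(u,v)·lcm(u,v) = 5·1348643065 = 6743215325, we get v = 6743215325/8855 = 761515.

761515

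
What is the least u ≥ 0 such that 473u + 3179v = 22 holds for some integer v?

242

gcd(473, 3179) = 11 (Euclid: 3179 = 6·473 + 341; 473 = 1·341 + 132; 341 = 2·132 + 77; 132 = 1·77 + 55; 77 = 1·55 + 22; 55 = 2·22 + 11; 22 = 2·11 + 0), and 11 | 22.
Extended Euclid: 473·(121) + 3179·(-18) = 11. Scale by 2: u₀ = 242.
General solution u = u₀ + 289t; reducing mod 289 gives u = 242 (and v = -36).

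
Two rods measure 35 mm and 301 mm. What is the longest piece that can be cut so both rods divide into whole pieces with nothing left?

35 = 5 · 7
301 = 7 · 43
Common: 7 = 7

7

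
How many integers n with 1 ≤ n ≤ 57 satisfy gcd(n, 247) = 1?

50

Prime factors of 247: 13, 19. Count integers ≤ 57 divisible by none of them.
By inclusion–exclusion: 57 − ⌊57/13⌋ − ⌊57/19⌋ + ⌊57/247⌋ = 50.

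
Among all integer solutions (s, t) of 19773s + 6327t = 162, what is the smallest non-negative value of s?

144

Euclid: 19773 = 3·6327 + 792; 6327 = 7·792 + 783; 792 = 1·783 + 9; 783 = 87·9 + 0 → gcd = 9; 162 = 9·18.
Back-substitution yields 19773·(8) + 6327·(-25) = 9, so one solution is s = 8·18 = 144, t = -25·18 = -450.
Solutions in s differ by 6327/9 = 703; the one in [0, 703) is 144 mod 703 = 144.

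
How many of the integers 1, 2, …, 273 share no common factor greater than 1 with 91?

91 = 7·13. Inclusion–exclusion on these primes:
273 − ⌊273/7⌋ − ⌊273/13⌋ + ⌊273/91⌋ = 216

216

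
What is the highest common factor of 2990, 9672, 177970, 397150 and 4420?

gcd(2990, 9672): 9672 = 3·2990 + 702; 2990 = 4·702 + 182; 702 = 3·182 + 156; 182 = 1·156 + 26; 156 = 6·26 + 0 → 26
gcd(26, 177970): 177970 = 6845·26 + 0 → 26
gcd(26, 397150): 397150 = 15275·26 + 0 → 26
gcd(26, 4420): 4420 = 170·26 + 0 → 26

26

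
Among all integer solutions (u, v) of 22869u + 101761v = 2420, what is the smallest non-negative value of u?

98

gcd(22869, 101761) = 121 (Euclid: 101761 = 4·22869 + 10285; 22869 = 2·10285 + 2299; 10285 = 4·2299 + 1089; 2299 = 2·1089 + 121; 1089 = 9·121 + 0), and 121 | 2420.
Extended Euclid: 22869·(89) + 101761·(-20) = 121. Scale by 20: u₀ = 1780.
General solution u = u₀ + 841t; reducing mod 841 gives u = 98 (and v = -22).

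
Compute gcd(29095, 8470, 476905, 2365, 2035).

55

29095 = 5 · 11 · 23²; 8470 = 2 · 5 · 7 · 11²; 476905 = 5 · 11 · 13 · 23 · 29; 2365 = 5 · 11 · 43; 2035 = 5 · 11 · 37
gcd takes min exponent of each prime: 5 · 11 = 55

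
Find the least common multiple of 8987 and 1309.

gcd first: 8987 = 6·1309 + 1133; 1309 = 1·1133 + 176; 1133 = 6·176 + 77; 176 = 2·77 + 22; 77 = 3·22 + 11; 22 = 2·11 + 0 → gcd = 11
lcm = 8987·1309/gcd = 11763983/11 = 1069453

1069453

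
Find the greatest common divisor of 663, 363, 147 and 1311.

3

663 = 3 · 13 · 17; 363 = 3 · 11²; 147 = 3 · 7²; 1311 = 3 · 19 · 23
gcd takes min exponent of each prime: 3 = 3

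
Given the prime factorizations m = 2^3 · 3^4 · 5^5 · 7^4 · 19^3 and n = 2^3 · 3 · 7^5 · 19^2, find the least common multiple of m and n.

233440406325000

max exponent per prime: 2^3 · 3^4 · 5^5 · 7^5 · 19^3 = 233440406325000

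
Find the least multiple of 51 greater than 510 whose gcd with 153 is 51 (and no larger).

Multiples of 51 above 510: 51·11, 51·12, … . Need the cofactor coprime to 153/51 = 3.
Checking s = 11, 12, … the first with gcd(s, 3) = 1 is s = 11, giving 561.

561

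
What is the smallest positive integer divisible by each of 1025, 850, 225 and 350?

1025 = 5² · 41; 850 = 2 · 5² · 17; 225 = 3² · 5²; 350 = 2 · 5² · 7
lcm takes max exponent of each prime: 2 · 3² · 5² · 7 · 17 · 41 = 2195550

2195550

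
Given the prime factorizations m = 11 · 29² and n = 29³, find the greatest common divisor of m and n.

min exponent per shared prime: 29² = 841

841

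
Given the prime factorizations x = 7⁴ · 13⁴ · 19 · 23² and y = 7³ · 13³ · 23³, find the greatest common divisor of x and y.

min exponent per shared prime: 7³ · 13³ · 23² = 398639059

398639059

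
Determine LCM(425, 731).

18275

gcd first: 731 = 1·425 + 306; 425 = 1·306 + 119; 306 = 2·119 + 68; 119 = 1·68 + 51; 68 = 1·51 + 17; 51 = 3·17 + 0 → gcd = 17
lcm = 425·731/gcd = 310675/17 = 18275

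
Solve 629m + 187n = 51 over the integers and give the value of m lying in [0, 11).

Euclid: 629 = 3·187 + 68; 187 = 2·68 + 51; 68 = 1·51 + 17; 51 = 3·17 + 0 → gcd = 17; 51 = 17·3.
Back-substitution yields 629·(3) + 187·(-10) = 17, so one solution is m = 3·3 = 9, n = -10·3 = -30.
Solutions in m differ by 187/17 = 11; the one in [0, 11) is 9 mod 11 = 9.

9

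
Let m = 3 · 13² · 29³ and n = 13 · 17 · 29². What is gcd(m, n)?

10933

min exponent per shared prime: 13 · 29² = 10933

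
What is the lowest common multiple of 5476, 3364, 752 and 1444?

5476 = 2² · 37²; 3364 = 2² · 29²; 752 = 2⁴ · 47; 1444 = 2² · 19²
lcm takes max exponent of each prime: 2⁴ · 19² · 29² · 37² · 47 = 312553586288

312553586288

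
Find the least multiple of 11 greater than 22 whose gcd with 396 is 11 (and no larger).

396 = 11·36. Any k with gcd(k, 396) = 11 is a multiple of 11, say 11s, with s coprime to 36.
Need s > 22/11, so s ≥ 3. First s ≥ 3 with gcd(s, 36) = 1 is s = 5. Thus k = 11·5 = 55.

55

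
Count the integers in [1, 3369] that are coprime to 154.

Prime factors of 154: 2, 7, 11. Count integers ≤ 3369 divisible by none of them.
By inclusion–exclusion: 3369 − ⌊3369/2⌋ − ⌊3369/7⌋ − ⌊3369/11⌋ + ⌊3369/14⌋ + ⌊3369/22⌋ + ⌊3369/77⌋ − ⌊3369/154⌋ = 1313.

1313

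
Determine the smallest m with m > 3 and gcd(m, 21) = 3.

Multiples of 3 above 3: 3·2, 3·3, … . Need the cofactor coprime to 21/3 = 7.
Checking s = 2, 3, … the first with gcd(s, 7) = 1 is s = 2, giving 6.

6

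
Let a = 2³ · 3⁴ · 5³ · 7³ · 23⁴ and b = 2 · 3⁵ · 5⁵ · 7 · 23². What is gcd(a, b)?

74985750

min exponent per shared prime: 2 · 3⁴ · 5³ · 7 · 23² = 74985750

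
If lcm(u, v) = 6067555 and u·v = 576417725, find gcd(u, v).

From gcd × lcm = uv: gcd = 576417725 / 6067555 = 95.

95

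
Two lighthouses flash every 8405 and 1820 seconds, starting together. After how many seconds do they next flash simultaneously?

gcd first: 8405 = 4·1820 + 1125; 1820 = 1·1125 + 695; 1125 = 1·695 + 430; 695 = 1·430 + 265; 430 = 1·265 + 165; 265 = 1·165 + 100; 165 = 1·100 + 65; 100 = 1·65 + 35; 65 = 1·35 + 30; 35 = 1·30 + 5; 30 = 6·5 + 0 → gcd = 5
lcm = 8405·1820/gcd = 15297100/5 = 3059420

3059420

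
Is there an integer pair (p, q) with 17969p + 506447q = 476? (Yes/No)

gcd(17969, 506447): 506447 = 28·17969 + 3315; 17969 = 5·3315 + 1394; 3315 = 2·1394 + 527; 1394 = 2·527 + 340; 527 = 1·340 + 187; 340 = 1·187 + 153; 187 = 1·153 + 34; 153 = 4·34 + 17; 34 = 2·17 + 0 → 17
17 divides 476, so a solution exists.

Yes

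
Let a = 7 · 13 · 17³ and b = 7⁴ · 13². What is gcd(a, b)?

91

min exponent per shared prime: 7 · 13 = 91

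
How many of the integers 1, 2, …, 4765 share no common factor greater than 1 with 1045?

Prime factors of 1045: 5, 11, 19. Count integers ≤ 4765 divisible by none of them.
By inclusion–exclusion: 4765 − ⌊4765/5⌋ − ⌊4765/11⌋ − ⌊4765/19⌋ + ⌊4765/55⌋ + ⌊4765/95⌋ + ⌊4765/209⌋ − ⌊4765/1045⌋ = 3283.

3283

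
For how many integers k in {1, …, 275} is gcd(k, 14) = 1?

Prime factors of 14: 2, 7. Count integers ≤ 275 divisible by none of them.
By inclusion–exclusion: 275 − ⌊275/2⌋ − ⌊275/7⌋ + ⌊275/14⌋ = 118.

118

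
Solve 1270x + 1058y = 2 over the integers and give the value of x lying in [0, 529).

gcd(1270, 1058) = 2 (Euclid: 1270 = 1·1058 + 212; 1058 = 4·212 + 210; 212 = 1·210 + 2; 210 = 105·2 + 0), and 2 | 2.
Extended Euclid: 1270·(5) + 1058·(-6) = 2. Scale by 1: x₀ = 5.
General solution x = x₀ + 529t; reducing mod 529 gives x = 5 (and y = -6).

5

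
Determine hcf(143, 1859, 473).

143 = 11 · 13; 1859 = 11 · 13²; 473 = 11 · 43
gcd takes min exponent of each prime: 11 = 11

11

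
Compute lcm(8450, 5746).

143650

gcd first: 8450 = 1·5746 + 2704; 5746 = 2·2704 + 338; 2704 = 8·338 + 0 → gcd = 338
lcm = 8450·5746/gcd = 48553700/338 = 143650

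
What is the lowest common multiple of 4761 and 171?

90459

4761 = 3² · 23²; 171 = 3² · 19
max exponents: 3² · 19 · 23² = 90459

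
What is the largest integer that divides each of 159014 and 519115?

Euclid: 519115 = 3·159014 + 42073; 159014 = 3·42073 + 32795; 42073 = 1·32795 + 9278; 32795 = 3·9278 + 4961; 9278 = 1·4961 + 4317; 4961 = 1·4317 + 644; 4317 = 6·644 + 453; 644 = 1·453 + 191; 453 = 2·191 + 71; 191 = 2·71 + 49; 71 = 1·49 + 22; 49 = 2·22 + 5; 22 = 4·5 + 2; 5 = 2·2 + 1; 2 = 2·1 + 0. Last nonzero remainder: 1.

1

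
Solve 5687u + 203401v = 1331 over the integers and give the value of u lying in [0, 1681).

Euclid: 203401 = 35·5687 + 4356; 5687 = 1·4356 + 1331; 4356 = 3·1331 + 363; 1331 = 3·363 + 242; 363 = 1·242 + 121; 242 = 2·121 + 0 → gcd = 121; 1331 = 121·11.
Back-substitution yields 5687·(-608) + 203401·(17) = 121, so one solution is u = -608·11 = -6688, v = 17·11 = 187.
Solutions in u differ by 203401/121 = 1681; the one in [0, 1681) is -6688 mod 1681 = 36.

36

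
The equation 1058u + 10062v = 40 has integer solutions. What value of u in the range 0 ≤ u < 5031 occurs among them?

3167

gcd(1058, 10062) = 2 (Euclid: 10062 = 9·1058 + 540; 1058 = 1·540 + 518; 540 = 1·518 + 22; 518 = 23·22 + 12; 22 = 1·12 + 10; 12 = 1·10 + 2; 10 = 5·2 + 0), and 2 | 40.
Extended Euclid: 1058·(913) + 10062·(-96) = 2. Scale by 20: u₀ = 18260.
General solution u = u₀ + 5031t; reducing mod 5031 gives u = 3167 (and v = -333).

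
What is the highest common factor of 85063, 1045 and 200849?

209

gcd(85063, 1045): 85063 = 81·1045 + 418; 1045 = 2·418 + 209; 418 = 2·209 + 0 → 209
gcd(209, 200849): 200849 = 961·209 + 0 → 209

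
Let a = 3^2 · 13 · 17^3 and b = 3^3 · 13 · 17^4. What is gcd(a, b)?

574821

min exponent per shared prime: 3^2 · 13 · 17^3 = 574821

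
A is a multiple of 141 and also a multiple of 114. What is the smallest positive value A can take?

5358

141 = 3 · 47; 114 = 2 · 3 · 19
max exponents: 2 · 3 · 19 · 47 = 5358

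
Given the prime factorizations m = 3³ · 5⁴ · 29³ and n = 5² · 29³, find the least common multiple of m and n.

max exponent per prime: 3³ · 5⁴ · 29³ = 411564375

411564375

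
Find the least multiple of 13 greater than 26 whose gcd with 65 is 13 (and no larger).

Multiples of 13 above 26: 13·3, 13·4, … . Need the cofactor coprime to 65/13 = 5.
Checking s = 3, 4, … the first with gcd(s, 5) = 1 is s = 3, giving 39.

39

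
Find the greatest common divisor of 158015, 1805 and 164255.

5

gcd(158015, 1805): 158015 = 87·1805 + 980; 1805 = 1·980 + 825; 980 = 1·825 + 155; 825 = 5·155 + 50; 155 = 3·50 + 5; 50 = 10·5 + 0 → 5
gcd(5, 164255): 164255 = 32851·5 + 0 → 5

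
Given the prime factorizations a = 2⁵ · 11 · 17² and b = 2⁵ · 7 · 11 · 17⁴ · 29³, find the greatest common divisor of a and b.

101728

min exponent per shared prime: 2⁵ · 11 · 17² = 101728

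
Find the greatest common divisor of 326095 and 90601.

326095 = 5 · 7² · 11³
90601 = 7² · 43²
Common: 7² = 49

49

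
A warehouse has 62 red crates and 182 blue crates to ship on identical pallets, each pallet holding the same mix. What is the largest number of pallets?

62 = 2 · 31
182 = 2 · 7 · 13
Common: 2 = 2

2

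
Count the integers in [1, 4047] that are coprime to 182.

Prime factors of 182: 2, 7, 13. Count integers ≤ 4047 divisible by none of them.
By inclusion–exclusion: 4047 − ⌊4047/2⌋ − ⌊4047/7⌋ − ⌊4047/13⌋ + ⌊4047/14⌋ + ⌊4047/26⌋ + ⌊4047/91⌋ − ⌊4047/182⌋ = 1601.

1601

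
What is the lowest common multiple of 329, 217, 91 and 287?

329 = 7 · 47; 217 = 7 · 31; 91 = 7 · 13; 287 = 7 · 41
lcm takes max exponent of each prime: 7 · 13 · 31 · 41 · 47 = 5436067

5436067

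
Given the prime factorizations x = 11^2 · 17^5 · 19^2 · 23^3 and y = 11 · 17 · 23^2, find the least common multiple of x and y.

754606752598039

max exponent per prime: 11^2 · 17^5 · 19^2 · 23^3 = 754606752598039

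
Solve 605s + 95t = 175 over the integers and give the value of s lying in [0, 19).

5

Euclid: 605 = 6·95 + 35; 95 = 2·35 + 25; 35 = 1·25 + 10; 25 = 2·10 + 5; 10 = 2·5 + 0 → gcd = 5; 175 = 5·35.
Back-substitution yields 605·(-8) + 95·(51) = 5, so one solution is s = -8·35 = -280, t = 51·35 = 1785.
Solutions in s differ by 95/5 = 19; the one in [0, 19) is -280 mod 19 = 5.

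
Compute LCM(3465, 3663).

128205

gcd first: 3663 = 1·3465 + 198; 3465 = 17·198 + 99; 198 = 2·99 + 0 → gcd = 99
lcm = 3465·3663/gcd = 12692295/99 = 128205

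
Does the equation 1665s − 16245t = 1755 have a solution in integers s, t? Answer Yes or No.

By Bézout, 1665s − 16245t = 1755 has integer solutions iff gcd(1665, 16245) | 1755.
Euclid: 16245 = 9·1665 + 1260; 1665 = 1·1260 + 405; 1260 = 3·405 + 45; 405 = 9·45 + 0. gcd = 45; 1755 mod 45 = 0. Yes.

Yes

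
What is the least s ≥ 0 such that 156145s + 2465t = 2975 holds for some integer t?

Euclid: 156145 = 63·2465 + 850; 2465 = 2·850 + 765; 850 = 1·765 + 85; 765 = 9·85 + 0 → gcd = 85; 2975 = 85·35.
Back-substitution yields 156145·(3) + 2465·(-190) = 85, so one solution is s = 3·35 = 105, t = -190·35 = -6650.
Solutions in s differ by 2465/85 = 29; the one in [0, 29) is 105 mod 29 = 18.

18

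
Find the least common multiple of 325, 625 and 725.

325 = 5² · 13; 625 = 5⁴; 725 = 5² · 29
lcm takes max exponent of each prime: 5⁴ · 13 · 29 = 235625

235625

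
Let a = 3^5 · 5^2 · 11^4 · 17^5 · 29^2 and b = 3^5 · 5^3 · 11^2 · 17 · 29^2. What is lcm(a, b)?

max exponent per prime: 3^5 · 5^3 · 11^4 · 17^5 · 29^2 = 531040482826041375

531040482826041375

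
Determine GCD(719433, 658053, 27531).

9

719433 = 3² · 11 · 13² · 43; 658053 = 3² · 11 · 17² · 23; 27531 = 3² · 7 · 19 · 23
gcd takes min exponent of each prime: 3² = 9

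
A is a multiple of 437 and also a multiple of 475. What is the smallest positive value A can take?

437 = 19 · 23; 475 = 5² · 19
max exponents: 5² · 19 · 23 = 10925

10925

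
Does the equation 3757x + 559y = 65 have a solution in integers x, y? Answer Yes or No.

gcd(3757, 559): 3757 = 6·559 + 403; 559 = 1·403 + 156; 403 = 2·156 + 91; 156 = 1·91 + 65; 91 = 1·65 + 26; 65 = 2·26 + 13; 26 = 2·13 + 0 → 13
13 divides 65, so a solution exists.

Yes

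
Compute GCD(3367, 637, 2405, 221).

13

3367 = 7 · 13 · 37; 637 = 7² · 13; 2405 = 5 · 13 · 37; 221 = 13 · 17
gcd takes min exponent of each prime: 13 = 13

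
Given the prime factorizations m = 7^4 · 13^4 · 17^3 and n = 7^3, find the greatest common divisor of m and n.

343

min exponent per shared prime: 7^3 = 343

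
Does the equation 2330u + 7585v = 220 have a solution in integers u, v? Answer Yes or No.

By Bézout, 2330u + 7585v = 220 has integer solutions iff gcd(2330, 7585) | 220.
Euclid: 7585 = 3·2330 + 595; 2330 = 3·595 + 545; 595 = 1·545 + 50; 545 = 10·50 + 45; 50 = 1·45 + 5; 45 = 9·5 + 0. gcd = 5; 220 mod 5 = 0. Yes.

Yes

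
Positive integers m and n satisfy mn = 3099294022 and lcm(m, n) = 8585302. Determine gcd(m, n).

361

From gcd × lcm = mn: gcd = 3099294022 / 8585302 = 361.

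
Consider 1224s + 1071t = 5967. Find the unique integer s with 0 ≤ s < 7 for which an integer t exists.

4

gcd(1224, 1071) = 153 (Euclid: 1224 = 1·1071 + 153; 1071 = 7·153 + 0), and 153 | 5967.
Extended Euclid: 1224·(1) + 1071·(-1) = 153. Scale by 39: s₀ = 39.
General solution s = s₀ + 7k; reducing mod 7 gives s = 4 (and t = 1).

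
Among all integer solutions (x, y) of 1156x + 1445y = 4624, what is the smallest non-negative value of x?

gcd(1156, 1445) = 289 (Euclid: 1445 = 1·1156 + 289; 1156 = 4·289 + 0), and 289 | 4624.
Extended Euclid: 1156·(-1) + 1445·(1) = 289. Scale by 16: x₀ = -16.
General solution x = x₀ + 5t; reducing mod 5 gives x = 4 (and y = 0).

4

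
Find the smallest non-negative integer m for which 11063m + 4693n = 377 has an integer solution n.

45

gcd(11063, 4693) = 13 (Euclid: 11063 = 2·4693 + 1677; 4693 = 2·1677 + 1339; 1677 = 1·1339 + 338; 1339 = 3·338 + 325; 338 = 1·325 + 13; 325 = 25·13 + 0), and 13 | 377.
Extended Euclid: 11063·(14) + 4693·(-33) = 13. Scale by 29: m₀ = 406.
General solution m = m₀ + 361t; reducing mod 361 gives m = 45 (and n = -106).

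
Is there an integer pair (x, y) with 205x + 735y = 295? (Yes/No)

Yes

gcd(205, 735): 735 = 3·205 + 120; 205 = 1·120 + 85; 120 = 1·85 + 35; 85 = 2·35 + 15; 35 = 2·15 + 5; 15 = 3·5 + 0 → 5
5 divides 295, so a solution exists.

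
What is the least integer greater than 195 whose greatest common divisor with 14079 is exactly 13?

208

gcd(m, 14079) = 13 forces 13 | m; write m = 13s. Then gcd(13s, 13·1083) = 13·gcd(s, 1083), so need gcd(s, 1083) = 1.
13s > 195 gives s ≥ 16. The least s ≥ 16 coprime to 1083 is 16, so m = 13·16 = 208.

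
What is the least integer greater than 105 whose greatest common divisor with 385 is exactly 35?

140

385 = 35·11. Any x with gcd(x, 385) = 35 is a multiple of 35, say 35s, with s coprime to 11.
Need s > 105/35, so s ≥ 4. First s ≥ 4 with gcd(s, 11) = 1 is s = 4. Thus x = 35·4 = 140.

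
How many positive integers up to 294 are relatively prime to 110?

108

Prime factors of 110: 2, 5, 11. Count integers ≤ 294 divisible by none of them.
By inclusion–exclusion: 294 − ⌊294/2⌋ − ⌊294/5⌋ − ⌊294/11⌋ + ⌊294/10⌋ + ⌊294/22⌋ + ⌊294/55⌋ − ⌊294/110⌋ = 108.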